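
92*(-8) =-736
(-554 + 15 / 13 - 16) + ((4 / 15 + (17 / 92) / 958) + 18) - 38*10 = -15993419653 / 17186520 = -930.58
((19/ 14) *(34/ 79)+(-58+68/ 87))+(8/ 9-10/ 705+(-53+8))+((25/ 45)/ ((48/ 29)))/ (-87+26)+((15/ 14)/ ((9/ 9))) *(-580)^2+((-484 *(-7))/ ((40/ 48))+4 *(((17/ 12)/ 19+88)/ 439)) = 301852071624858185629/ 828366818988240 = 364394.21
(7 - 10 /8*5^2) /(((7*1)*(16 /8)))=-97 /56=-1.73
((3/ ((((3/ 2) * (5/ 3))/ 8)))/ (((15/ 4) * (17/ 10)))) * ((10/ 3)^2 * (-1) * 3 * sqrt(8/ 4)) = -70.99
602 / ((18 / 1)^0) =602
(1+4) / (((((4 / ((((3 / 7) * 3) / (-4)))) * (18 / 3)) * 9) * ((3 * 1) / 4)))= -5 / 504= -0.01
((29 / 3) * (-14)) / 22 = -203 / 33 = -6.15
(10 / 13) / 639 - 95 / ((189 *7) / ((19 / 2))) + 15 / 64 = -0.45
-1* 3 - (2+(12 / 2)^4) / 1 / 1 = -1301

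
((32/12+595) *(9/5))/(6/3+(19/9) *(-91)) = -48411/8555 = -5.66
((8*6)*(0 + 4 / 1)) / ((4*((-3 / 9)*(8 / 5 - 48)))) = 90 / 29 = 3.10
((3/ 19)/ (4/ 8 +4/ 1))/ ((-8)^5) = -1/ 933888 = -0.00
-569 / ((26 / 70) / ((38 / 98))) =-54055 / 91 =-594.01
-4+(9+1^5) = 6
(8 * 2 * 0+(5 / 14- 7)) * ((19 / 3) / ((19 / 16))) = -248 / 7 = -35.43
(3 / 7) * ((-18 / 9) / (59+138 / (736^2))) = -70656 / 4863509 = -0.01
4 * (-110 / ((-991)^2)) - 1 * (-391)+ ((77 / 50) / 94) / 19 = 34290671148537 / 87699833300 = 391.00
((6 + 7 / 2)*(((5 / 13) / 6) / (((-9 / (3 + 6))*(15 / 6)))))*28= -266 / 39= -6.82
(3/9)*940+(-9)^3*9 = -6247.67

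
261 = 261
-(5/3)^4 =-625/81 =-7.72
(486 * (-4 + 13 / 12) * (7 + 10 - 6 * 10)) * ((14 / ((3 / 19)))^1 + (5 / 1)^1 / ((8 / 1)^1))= 87080805 / 16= 5442550.31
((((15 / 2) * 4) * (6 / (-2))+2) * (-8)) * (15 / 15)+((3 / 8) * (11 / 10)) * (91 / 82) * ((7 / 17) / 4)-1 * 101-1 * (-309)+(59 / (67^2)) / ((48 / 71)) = 912.07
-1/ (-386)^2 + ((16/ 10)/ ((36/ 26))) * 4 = 30991123/ 6704820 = 4.62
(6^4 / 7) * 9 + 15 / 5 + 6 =11727 / 7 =1675.29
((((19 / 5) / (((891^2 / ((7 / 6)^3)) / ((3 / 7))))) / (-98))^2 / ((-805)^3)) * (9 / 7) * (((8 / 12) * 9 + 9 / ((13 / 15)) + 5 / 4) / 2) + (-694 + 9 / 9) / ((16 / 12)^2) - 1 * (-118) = -535332616867399541491501247291 / 1969492267159897140460800000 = -271.81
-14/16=-7/8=-0.88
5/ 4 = 1.25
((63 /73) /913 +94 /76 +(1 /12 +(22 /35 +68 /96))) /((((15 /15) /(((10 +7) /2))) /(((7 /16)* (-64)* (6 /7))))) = -48065623591 /88643170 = -542.24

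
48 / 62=0.77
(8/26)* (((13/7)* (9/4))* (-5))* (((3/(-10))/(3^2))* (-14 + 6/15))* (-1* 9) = 918/35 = 26.23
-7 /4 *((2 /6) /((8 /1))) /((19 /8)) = -7 /228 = -0.03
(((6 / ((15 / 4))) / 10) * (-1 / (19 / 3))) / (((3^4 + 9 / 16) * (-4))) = 16 / 206625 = 0.00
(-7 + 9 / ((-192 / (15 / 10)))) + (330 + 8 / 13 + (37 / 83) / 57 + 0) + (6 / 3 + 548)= 873.55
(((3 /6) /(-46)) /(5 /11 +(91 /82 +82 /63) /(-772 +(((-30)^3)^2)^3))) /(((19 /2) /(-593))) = 6527612563896500999999986992642252 /4373090127890189999999991345768679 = 1.49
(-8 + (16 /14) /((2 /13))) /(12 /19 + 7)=-0.07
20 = 20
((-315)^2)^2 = 9845600625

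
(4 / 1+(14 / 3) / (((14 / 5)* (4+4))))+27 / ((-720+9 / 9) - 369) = 13655 / 3264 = 4.18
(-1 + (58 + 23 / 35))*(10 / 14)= 2018 / 49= 41.18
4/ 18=2/ 9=0.22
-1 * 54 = -54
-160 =-160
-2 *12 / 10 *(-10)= 24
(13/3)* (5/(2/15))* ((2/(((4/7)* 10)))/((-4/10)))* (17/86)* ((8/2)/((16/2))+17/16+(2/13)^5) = -27616440075/628798976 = -43.92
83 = 83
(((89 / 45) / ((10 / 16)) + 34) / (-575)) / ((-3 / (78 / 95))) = 217412 / 12290625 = 0.02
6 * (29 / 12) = 29 / 2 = 14.50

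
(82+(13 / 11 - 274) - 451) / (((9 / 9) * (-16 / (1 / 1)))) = 40.11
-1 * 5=-5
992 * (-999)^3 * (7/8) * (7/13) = -6057790221924/13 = -465983863224.92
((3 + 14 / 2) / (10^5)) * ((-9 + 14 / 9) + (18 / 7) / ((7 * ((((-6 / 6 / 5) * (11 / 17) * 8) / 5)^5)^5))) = -41515308559800405094351129212706446626116623304365377172535270749497 / 9025585767869341103932457978359986775683874884157440000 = -4599735643485.10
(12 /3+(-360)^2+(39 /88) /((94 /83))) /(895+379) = 1072087525 /10538528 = 101.73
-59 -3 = -62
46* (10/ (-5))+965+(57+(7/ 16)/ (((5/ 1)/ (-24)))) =9279/ 10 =927.90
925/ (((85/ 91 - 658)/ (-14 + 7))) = 589225/ 59793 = 9.85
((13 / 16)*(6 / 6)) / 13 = 1 / 16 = 0.06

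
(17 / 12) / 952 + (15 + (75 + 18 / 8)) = 61993 / 672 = 92.25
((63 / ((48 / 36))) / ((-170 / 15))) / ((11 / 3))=-1701 / 1496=-1.14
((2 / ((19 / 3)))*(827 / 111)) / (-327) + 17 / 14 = 3884821 / 3218334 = 1.21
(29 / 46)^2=0.40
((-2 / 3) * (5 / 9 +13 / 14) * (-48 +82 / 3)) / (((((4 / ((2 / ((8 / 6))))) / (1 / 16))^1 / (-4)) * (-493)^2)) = -341 / 43234128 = -0.00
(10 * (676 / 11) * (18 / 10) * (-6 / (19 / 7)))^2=261178235136 / 43681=5979218.31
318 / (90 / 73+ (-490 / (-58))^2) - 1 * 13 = -38424721 / 4457515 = -8.62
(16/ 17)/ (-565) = -16/ 9605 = -0.00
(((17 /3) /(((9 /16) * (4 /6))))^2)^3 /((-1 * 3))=-6327518887936 /1594323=-3968781.04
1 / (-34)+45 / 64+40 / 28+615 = 617.10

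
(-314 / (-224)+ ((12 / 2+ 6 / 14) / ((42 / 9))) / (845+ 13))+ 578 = 64958073 / 112112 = 579.40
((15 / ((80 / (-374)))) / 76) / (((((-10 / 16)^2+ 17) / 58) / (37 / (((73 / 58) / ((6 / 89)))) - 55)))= 7472004628 / 45797353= 163.15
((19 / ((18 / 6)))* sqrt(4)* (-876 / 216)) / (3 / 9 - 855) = 0.06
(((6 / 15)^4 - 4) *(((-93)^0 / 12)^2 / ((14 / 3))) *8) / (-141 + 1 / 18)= 3726 / 11099375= 0.00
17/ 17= 1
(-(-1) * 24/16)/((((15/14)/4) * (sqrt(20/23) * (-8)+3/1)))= -448 * sqrt(115)/5365-1932/5365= -1.26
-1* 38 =-38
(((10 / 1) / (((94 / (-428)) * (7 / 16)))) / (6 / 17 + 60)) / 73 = -291040 / 12320721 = -0.02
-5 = -5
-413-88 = -501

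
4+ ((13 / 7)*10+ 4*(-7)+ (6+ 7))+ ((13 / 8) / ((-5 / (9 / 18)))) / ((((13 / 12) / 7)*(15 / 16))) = 1129 / 175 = 6.45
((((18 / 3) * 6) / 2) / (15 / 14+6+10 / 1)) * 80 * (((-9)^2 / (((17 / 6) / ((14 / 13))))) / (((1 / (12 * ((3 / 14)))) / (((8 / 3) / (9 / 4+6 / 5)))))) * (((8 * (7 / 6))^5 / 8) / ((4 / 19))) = 263690374348800 / 1214837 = 217058234.44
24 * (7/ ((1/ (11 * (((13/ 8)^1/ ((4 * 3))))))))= 250.25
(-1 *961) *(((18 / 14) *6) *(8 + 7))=-778410 / 7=-111201.43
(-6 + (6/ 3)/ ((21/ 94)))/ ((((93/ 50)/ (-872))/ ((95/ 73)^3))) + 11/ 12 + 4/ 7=-298906518625/ 98032284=-3049.06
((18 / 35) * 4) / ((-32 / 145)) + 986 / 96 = 319 / 336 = 0.95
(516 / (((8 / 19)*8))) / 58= 2.64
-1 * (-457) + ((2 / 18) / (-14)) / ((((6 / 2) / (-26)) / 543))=31144 / 63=494.35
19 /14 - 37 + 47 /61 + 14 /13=-375197 /11102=-33.80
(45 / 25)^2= 81 / 25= 3.24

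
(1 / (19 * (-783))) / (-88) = 1 / 1309176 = 0.00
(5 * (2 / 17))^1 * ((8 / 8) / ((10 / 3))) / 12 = 1 / 68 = 0.01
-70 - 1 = -71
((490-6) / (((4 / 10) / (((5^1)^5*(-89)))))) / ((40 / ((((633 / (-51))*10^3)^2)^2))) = -16676128328225781250000000000 / 83521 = -199663896843018896445205.40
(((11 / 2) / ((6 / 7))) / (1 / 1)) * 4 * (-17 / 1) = -1309 / 3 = -436.33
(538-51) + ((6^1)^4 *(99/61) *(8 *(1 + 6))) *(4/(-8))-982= -3622707/61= -59388.64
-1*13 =-13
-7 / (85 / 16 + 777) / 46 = -0.00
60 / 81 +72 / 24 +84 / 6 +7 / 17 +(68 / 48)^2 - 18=15859 / 7344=2.16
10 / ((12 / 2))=5 / 3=1.67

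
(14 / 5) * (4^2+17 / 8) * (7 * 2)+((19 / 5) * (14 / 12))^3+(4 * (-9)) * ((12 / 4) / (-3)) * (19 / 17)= 384582329 / 459000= 837.87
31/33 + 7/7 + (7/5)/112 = 5153/2640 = 1.95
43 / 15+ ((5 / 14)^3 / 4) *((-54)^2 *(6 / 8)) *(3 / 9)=1838843 / 164640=11.17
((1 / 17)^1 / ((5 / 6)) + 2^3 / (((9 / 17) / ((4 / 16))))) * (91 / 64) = 4186 / 765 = 5.47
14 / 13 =1.08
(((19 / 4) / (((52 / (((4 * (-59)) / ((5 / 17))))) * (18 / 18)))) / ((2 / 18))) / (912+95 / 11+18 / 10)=-1886643 / 2638168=-0.72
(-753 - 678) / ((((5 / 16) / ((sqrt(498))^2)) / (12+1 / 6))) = -138726864 / 5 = -27745372.80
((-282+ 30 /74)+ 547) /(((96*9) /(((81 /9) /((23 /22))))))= 27005 /10212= 2.64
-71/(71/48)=-48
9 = 9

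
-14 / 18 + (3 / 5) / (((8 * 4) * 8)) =-8933 / 11520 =-0.78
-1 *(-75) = 75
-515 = -515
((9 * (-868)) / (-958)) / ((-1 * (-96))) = 0.08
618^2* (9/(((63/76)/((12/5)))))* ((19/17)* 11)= 72797769792/595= 122349192.93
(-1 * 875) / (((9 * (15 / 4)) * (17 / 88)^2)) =-5420800 / 7803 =-694.71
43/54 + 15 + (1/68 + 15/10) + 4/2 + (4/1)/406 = 7201037/372708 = 19.32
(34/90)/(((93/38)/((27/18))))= 323/1395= 0.23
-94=-94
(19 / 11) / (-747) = -19 / 8217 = -0.00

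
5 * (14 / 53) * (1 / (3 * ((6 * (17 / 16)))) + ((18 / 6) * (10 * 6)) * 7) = 13495160 / 8109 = 1664.22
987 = 987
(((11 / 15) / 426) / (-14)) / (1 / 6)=-11 / 14910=-0.00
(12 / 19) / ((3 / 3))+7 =145 / 19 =7.63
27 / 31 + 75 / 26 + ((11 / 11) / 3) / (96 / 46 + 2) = 218038 / 56823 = 3.84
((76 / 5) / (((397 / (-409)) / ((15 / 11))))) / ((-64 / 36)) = 209817 / 17468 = 12.01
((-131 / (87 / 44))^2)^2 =1103813975900416 / 57289761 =19267212.09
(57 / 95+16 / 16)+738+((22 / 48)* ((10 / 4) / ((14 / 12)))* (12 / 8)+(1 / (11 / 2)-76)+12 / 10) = 4105363 / 6160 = 666.46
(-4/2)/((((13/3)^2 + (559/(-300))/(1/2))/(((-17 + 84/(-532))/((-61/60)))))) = -17604000/7849907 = -2.24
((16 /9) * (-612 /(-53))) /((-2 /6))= -61.58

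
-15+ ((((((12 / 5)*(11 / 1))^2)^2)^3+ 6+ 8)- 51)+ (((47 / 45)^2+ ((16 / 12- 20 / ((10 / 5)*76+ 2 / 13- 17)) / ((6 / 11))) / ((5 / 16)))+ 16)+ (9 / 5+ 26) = 114616494721029974.01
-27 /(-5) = 27 /5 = 5.40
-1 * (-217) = 217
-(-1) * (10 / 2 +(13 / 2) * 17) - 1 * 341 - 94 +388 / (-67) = -43589 / 134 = -325.29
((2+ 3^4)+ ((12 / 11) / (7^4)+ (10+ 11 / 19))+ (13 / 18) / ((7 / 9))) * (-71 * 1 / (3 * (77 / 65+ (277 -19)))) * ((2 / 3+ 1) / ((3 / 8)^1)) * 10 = -87546460469000 / 228257358021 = -383.54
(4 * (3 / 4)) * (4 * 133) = 1596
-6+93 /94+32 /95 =-41737 /8930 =-4.67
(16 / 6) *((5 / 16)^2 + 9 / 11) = 2.44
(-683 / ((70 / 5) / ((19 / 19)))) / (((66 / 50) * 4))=-17075 / 1848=-9.24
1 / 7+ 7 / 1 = 50 / 7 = 7.14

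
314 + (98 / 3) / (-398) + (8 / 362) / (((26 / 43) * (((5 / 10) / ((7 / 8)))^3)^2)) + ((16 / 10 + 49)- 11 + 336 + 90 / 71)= 706573420752709 / 1021302896640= 691.84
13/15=0.87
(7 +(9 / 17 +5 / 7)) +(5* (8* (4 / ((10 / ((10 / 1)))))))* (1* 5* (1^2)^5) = 96181 / 119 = 808.24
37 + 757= 794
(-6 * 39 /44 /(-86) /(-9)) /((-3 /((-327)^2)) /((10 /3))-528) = 0.00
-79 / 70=-1.13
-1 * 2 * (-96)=192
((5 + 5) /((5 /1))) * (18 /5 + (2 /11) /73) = 28928 /4015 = 7.20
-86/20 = -43/10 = -4.30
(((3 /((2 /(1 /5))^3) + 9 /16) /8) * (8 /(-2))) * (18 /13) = -783 /2000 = -0.39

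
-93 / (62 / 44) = -66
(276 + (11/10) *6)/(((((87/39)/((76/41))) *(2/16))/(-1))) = -11168352/5945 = -1878.61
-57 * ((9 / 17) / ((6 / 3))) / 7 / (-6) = 171 / 476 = 0.36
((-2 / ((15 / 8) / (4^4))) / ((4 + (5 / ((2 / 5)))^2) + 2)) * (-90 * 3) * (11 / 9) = 32768 / 59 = 555.39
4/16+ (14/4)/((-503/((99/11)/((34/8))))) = 8047/34204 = 0.24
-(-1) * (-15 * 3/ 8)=-45/ 8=-5.62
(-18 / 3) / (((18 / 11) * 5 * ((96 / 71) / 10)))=-781 / 144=-5.42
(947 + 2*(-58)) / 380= 831 / 380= 2.19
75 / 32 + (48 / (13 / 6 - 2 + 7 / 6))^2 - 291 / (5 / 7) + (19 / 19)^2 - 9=141271 / 160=882.94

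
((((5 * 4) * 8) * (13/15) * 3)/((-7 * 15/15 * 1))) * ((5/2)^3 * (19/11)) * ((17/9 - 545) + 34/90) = 28726100/33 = 870487.88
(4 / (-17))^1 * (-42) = 168 / 17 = 9.88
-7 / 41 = -0.17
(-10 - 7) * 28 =-476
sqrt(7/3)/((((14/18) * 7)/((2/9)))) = 2 * sqrt(21)/147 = 0.06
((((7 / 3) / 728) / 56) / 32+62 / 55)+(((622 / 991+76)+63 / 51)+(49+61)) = 97907776879481 / 518057379840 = 188.99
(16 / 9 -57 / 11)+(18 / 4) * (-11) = -10475 / 198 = -52.90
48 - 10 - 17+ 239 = 260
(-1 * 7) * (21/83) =-147/83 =-1.77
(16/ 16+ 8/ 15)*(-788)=-18124/ 15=-1208.27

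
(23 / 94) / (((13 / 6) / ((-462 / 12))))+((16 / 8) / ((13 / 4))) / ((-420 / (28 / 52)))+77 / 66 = -379109 / 119145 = -3.18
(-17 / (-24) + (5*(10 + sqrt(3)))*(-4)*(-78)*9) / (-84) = -3369617 / 2016 -1170*sqrt(3) / 7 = -1960.94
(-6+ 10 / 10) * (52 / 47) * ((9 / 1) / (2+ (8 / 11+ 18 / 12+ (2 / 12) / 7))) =-270270 / 23077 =-11.71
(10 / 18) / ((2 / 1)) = 5 / 18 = 0.28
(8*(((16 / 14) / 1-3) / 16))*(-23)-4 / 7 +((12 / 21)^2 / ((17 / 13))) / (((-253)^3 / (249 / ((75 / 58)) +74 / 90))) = 126178096001849 / 6070424733450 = 20.79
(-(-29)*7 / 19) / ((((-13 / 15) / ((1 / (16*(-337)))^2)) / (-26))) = 3045 / 276199808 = 0.00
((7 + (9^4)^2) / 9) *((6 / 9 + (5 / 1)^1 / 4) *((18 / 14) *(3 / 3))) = 247518686 / 21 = 11786604.10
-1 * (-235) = 235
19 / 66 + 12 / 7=925 / 462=2.00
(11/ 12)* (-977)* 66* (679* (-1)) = 80269343/ 2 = 40134671.50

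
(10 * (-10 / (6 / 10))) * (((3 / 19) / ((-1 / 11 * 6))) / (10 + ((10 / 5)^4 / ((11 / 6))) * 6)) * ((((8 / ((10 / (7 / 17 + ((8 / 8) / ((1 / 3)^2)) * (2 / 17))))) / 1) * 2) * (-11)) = -6655000 / 332367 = -20.02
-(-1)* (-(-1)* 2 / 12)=1 / 6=0.17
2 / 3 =0.67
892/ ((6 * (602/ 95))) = 21185/ 903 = 23.46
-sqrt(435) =-20.86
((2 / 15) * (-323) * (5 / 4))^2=104329 / 36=2898.03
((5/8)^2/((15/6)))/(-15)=-1/96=-0.01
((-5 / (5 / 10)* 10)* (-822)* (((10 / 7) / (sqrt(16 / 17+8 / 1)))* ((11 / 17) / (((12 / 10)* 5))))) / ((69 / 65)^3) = 103464968750* sqrt(646) / 742758849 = 3540.48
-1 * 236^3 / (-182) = 6572128 / 91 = 72221.19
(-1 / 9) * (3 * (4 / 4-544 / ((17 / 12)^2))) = 4591 / 51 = 90.02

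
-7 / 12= -0.58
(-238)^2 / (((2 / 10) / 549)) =155487780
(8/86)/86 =2/1849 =0.00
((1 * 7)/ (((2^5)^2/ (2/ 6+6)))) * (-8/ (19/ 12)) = -7/ 32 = -0.22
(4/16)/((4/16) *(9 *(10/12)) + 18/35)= 70/669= 0.10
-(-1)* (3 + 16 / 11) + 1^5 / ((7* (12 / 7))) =599 / 132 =4.54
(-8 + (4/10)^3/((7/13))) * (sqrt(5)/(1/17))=-117232 * sqrt(5)/875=-299.59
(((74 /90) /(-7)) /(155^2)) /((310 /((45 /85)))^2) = -333 /23353537287500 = -0.00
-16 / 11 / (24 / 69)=-46 / 11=-4.18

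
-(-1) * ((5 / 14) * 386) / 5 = 193 / 7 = 27.57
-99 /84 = -33 /28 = -1.18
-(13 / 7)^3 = -2197 / 343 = -6.41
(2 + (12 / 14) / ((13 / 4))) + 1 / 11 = 2357 / 1001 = 2.35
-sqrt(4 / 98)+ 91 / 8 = 91 / 8 - sqrt(2) / 7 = 11.17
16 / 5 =3.20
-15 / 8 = -1.88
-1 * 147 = -147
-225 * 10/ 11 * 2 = -4500/ 11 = -409.09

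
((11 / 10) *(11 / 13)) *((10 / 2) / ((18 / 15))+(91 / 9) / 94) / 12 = 27346 / 82485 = 0.33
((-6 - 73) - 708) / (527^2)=-0.00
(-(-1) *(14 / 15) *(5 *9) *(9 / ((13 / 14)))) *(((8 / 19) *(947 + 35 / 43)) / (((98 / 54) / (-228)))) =-11409071616 / 559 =-20409788.22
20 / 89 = 0.22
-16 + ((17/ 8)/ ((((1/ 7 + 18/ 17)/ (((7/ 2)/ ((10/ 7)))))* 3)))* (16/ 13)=-14.22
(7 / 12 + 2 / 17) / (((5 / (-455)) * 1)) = -13013 / 204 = -63.79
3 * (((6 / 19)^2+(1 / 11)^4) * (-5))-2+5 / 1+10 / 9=124355842 / 47568609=2.61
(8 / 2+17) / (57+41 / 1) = 0.21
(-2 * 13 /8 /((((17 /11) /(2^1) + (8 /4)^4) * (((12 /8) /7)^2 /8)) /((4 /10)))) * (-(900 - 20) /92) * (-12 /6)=-19731712 /76383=-258.33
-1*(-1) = 1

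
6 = 6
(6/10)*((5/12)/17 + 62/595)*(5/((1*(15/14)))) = 919/2550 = 0.36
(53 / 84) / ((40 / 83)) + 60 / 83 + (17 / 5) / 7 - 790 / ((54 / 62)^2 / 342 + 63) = -10.02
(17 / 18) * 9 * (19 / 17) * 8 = 76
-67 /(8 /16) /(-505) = 134 /505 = 0.27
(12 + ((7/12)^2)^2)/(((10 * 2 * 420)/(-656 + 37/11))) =-601200569/638668800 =-0.94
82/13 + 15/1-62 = -529/13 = -40.69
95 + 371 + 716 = 1182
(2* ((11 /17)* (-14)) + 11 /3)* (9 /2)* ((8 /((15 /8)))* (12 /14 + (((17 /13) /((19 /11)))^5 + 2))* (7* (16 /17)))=-7542295364014895616 /1328472636580115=-5677.42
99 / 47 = 2.11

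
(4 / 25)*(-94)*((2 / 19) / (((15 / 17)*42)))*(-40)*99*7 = 562496 / 475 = 1184.20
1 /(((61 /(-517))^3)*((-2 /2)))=138188413 /226981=608.81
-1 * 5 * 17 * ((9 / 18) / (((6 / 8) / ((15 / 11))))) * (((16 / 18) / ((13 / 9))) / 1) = -6800 / 143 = -47.55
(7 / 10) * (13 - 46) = -231 / 10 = -23.10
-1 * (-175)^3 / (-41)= -130716.46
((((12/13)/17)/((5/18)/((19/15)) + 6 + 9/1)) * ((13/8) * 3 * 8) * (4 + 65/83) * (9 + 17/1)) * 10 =84722976/489617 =173.04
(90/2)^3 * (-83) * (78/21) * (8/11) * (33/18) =-37456714.29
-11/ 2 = -5.50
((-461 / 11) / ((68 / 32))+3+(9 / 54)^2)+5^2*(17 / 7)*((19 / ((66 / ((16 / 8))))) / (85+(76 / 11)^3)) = -16.61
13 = 13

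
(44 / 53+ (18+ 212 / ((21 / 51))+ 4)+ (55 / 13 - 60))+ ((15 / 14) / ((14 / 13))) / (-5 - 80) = 481.91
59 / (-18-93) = -59 / 111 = -0.53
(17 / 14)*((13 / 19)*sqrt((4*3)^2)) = 1326 / 133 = 9.97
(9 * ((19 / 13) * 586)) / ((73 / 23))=2304738 / 949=2428.60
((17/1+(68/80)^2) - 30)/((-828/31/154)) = 3907519/55200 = 70.79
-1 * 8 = -8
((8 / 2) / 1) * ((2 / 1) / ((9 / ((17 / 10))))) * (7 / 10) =238 / 225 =1.06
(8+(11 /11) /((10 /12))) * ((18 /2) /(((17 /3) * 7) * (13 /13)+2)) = 1242 /625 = 1.99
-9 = -9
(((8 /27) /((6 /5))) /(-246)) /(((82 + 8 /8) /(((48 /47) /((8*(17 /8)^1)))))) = -0.00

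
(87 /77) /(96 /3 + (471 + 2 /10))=435 /193732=0.00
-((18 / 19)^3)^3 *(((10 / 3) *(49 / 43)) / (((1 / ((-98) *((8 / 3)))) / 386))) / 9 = 363134050929377280 / 13875571004497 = 26170.75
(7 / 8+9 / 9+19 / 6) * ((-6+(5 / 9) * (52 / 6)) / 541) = -484 / 43821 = -0.01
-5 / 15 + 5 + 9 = 41 / 3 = 13.67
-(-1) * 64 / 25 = 64 / 25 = 2.56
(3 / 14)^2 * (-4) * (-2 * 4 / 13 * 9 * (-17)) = -11016 / 637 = -17.29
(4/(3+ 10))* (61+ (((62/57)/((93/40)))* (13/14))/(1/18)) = 36612/1729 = 21.18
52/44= 13/11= 1.18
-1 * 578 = -578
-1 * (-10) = 10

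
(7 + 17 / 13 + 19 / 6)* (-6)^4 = 193320 / 13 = 14870.77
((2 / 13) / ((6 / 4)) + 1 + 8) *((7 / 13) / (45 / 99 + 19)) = 27335 / 108498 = 0.25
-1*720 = -720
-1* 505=-505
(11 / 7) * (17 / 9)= 187 / 63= 2.97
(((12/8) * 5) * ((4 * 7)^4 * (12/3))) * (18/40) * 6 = 49787136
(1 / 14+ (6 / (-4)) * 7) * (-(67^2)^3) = 6603461898337 / 7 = 943351699762.43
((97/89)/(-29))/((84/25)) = -2425/216804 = -0.01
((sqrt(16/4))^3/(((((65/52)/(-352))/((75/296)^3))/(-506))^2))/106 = 55138377744140625/135983499677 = 405478.44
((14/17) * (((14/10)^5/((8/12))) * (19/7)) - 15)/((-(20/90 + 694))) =-362529/82981250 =-0.00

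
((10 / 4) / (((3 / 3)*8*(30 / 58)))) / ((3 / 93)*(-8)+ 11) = 899 / 15984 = 0.06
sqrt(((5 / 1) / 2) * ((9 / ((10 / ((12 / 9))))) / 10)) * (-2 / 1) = -1.10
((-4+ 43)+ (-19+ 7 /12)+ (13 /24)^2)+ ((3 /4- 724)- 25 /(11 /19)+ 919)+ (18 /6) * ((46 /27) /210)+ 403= 383513467 /665280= 576.47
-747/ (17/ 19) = -14193/ 17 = -834.88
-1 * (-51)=51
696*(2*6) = 8352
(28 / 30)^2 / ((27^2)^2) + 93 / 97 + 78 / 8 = 10.71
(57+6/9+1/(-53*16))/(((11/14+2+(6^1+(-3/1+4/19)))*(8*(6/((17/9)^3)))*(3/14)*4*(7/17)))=1629597691393/425959015680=3.83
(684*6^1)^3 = 69122916864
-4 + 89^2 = 7917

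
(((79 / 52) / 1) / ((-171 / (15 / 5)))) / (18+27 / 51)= -1343 / 933660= -0.00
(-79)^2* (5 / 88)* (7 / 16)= 218435 / 1408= 155.14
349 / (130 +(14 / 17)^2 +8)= 100861 / 40078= 2.52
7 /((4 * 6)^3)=0.00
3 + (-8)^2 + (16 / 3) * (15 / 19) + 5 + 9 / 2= 3067 / 38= 80.71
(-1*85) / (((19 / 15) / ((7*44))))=-392700 / 19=-20668.42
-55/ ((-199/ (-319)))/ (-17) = 17545/ 3383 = 5.19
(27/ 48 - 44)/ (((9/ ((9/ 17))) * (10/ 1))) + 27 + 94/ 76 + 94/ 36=2845831/ 93024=30.59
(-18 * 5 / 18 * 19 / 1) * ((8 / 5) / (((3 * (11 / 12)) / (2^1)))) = -1216 / 11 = -110.55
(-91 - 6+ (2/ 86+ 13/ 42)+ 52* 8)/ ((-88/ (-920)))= 66322225/ 19866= 3338.48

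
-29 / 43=-0.67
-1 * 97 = -97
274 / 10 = 137 / 5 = 27.40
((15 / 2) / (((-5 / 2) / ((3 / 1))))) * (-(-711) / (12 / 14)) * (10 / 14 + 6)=-100251 / 2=-50125.50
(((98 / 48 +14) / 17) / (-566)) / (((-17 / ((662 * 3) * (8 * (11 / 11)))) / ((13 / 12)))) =1656655 / 981444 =1.69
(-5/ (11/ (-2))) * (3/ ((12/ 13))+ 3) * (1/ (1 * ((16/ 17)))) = 2125/ 352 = 6.04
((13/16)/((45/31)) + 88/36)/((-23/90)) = -2163/184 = -11.76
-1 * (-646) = 646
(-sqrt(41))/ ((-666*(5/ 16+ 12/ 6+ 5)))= 8*sqrt(41)/ 38961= 0.00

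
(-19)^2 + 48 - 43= 366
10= 10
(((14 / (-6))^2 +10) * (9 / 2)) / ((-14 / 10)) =-695 / 14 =-49.64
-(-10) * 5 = 50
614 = 614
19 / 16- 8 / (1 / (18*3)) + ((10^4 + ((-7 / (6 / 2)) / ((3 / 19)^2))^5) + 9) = -1648715090533435855 / 229582512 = -7181361838.80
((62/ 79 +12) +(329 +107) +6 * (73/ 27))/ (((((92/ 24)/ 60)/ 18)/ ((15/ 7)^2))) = 601579.64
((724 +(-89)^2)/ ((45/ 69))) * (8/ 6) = 159068/ 9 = 17674.22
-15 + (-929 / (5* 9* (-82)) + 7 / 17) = -899327 / 62730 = -14.34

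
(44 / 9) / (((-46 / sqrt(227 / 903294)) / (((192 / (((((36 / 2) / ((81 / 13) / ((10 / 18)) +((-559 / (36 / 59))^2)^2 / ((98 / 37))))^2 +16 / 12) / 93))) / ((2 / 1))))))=-22089459209177599597018540812429191118456612712 * sqrt(22783082) / 9345987032392107057684295757387889965267192147161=-11.28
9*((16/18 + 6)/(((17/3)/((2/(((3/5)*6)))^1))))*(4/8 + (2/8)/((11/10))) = 2480/561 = 4.42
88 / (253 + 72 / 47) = 4136 / 11963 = 0.35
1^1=1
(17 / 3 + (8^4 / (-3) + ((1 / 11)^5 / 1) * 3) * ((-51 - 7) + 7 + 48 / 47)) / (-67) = -1549681499312 / 1521448797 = -1018.56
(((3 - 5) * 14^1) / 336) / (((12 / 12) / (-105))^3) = 385875 / 4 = 96468.75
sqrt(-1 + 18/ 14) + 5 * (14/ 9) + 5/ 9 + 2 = sqrt(14)/ 7 + 31/ 3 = 10.87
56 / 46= 28 / 23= 1.22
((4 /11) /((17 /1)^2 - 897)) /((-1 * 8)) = 1 /13376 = 0.00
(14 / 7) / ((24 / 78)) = 13 / 2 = 6.50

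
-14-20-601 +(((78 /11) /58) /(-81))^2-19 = -48516184757 /74183769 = -654.00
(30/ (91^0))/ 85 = 6/ 17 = 0.35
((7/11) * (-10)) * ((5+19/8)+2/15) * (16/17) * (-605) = 81620/3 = 27206.67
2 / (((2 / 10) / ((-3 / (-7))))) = 30 / 7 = 4.29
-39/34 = -1.15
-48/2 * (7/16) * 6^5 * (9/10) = -367416/5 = -73483.20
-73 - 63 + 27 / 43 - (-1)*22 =-4875 / 43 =-113.37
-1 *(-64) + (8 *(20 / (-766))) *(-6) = 24992 / 383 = 65.25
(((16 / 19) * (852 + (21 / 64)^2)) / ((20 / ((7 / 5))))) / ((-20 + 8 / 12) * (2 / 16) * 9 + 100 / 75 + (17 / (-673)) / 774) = -6363242725581 / 2586456198400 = -2.46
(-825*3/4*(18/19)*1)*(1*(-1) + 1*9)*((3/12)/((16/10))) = -111375/152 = -732.73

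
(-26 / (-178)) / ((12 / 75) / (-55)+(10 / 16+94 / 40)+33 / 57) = 2717000 / 66052863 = 0.04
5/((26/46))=115/13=8.85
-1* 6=-6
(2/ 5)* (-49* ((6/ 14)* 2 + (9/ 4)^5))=-2936409/ 2560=-1147.03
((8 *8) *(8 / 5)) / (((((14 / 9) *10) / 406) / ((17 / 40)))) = 1135.87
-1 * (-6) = 6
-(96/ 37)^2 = -9216/ 1369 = -6.73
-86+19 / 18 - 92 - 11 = -3383 / 18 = -187.94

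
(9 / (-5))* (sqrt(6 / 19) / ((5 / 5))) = -9* sqrt(114) / 95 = -1.01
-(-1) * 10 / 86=5 / 43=0.12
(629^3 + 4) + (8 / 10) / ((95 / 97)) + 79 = 118207679588 / 475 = 248858272.82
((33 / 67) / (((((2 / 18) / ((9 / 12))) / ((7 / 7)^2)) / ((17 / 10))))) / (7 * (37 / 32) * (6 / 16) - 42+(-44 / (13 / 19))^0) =-484704 / 3255865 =-0.15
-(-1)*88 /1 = 88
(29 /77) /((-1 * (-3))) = 29 /231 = 0.13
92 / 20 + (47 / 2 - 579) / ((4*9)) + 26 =5461 / 360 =15.17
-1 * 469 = -469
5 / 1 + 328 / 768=521 / 96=5.43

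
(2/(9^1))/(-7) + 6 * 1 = 376/63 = 5.97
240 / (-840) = -0.29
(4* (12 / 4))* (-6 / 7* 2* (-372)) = 53568 / 7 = 7652.57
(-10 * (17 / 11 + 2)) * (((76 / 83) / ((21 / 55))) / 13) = -3800 / 581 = -6.54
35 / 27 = 1.30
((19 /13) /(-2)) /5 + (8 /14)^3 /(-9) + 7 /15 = 24061 /80262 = 0.30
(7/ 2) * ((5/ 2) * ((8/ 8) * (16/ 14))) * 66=660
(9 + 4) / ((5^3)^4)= 13 / 244140625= 0.00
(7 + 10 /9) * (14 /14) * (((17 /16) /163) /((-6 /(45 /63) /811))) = -5032255 /985824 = -5.10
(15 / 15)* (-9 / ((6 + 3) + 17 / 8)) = -0.81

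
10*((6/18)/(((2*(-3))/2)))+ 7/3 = 11/9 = 1.22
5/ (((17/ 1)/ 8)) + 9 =193/ 17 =11.35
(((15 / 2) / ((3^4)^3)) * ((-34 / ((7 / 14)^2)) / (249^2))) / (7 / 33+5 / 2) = -0.00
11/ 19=0.58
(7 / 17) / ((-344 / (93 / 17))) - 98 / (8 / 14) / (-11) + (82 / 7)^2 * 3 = 22894706539 / 53585224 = 427.26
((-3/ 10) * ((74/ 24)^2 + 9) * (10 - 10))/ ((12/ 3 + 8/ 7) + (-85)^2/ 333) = 0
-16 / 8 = -2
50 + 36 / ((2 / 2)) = 86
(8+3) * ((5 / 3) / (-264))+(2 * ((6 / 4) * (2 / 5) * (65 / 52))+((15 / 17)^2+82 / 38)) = 1726501 / 395352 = 4.37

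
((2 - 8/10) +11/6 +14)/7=73/30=2.43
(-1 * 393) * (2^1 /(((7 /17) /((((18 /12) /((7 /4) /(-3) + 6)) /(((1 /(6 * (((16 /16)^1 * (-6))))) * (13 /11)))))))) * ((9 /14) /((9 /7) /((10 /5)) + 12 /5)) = 285733008 /83993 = 3401.87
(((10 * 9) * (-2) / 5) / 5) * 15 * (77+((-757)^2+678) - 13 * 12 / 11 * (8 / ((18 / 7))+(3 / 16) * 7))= -681604623 / 11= -61964056.64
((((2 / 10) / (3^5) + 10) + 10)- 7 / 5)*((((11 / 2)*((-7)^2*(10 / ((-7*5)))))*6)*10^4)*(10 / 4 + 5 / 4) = -322259259.26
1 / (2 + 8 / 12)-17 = -133 / 8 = -16.62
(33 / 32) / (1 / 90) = 1485 / 16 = 92.81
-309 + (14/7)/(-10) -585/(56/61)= -265001/280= -946.43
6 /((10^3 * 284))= 3 /142000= 0.00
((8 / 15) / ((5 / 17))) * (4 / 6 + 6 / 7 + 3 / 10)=26044 / 7875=3.31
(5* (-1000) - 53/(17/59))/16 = -88127/272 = -324.00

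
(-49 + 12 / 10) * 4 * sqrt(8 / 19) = -1912 * sqrt(38) / 95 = -124.07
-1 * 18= -18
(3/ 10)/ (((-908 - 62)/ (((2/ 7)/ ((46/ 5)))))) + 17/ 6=2654881/ 937020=2.83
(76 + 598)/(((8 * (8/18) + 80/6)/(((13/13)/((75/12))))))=3033/475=6.39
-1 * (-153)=153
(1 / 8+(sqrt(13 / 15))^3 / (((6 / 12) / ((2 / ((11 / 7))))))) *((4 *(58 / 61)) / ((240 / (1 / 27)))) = 0.00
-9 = -9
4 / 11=0.36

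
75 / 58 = 1.29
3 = 3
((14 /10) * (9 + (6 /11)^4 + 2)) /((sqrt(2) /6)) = 65.86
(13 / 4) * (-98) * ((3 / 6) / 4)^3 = -637 / 1024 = -0.62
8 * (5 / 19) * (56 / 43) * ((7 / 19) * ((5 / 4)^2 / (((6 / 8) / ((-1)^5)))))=-98000 / 46569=-2.10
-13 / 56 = -0.23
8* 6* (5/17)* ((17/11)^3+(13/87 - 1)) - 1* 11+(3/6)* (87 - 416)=-177690313/1312366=-135.40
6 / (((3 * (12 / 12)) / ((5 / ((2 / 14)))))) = 70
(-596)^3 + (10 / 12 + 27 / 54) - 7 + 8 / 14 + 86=-211708655.10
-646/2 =-323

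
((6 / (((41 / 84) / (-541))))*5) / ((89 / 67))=-91342440 / 3649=-25032.18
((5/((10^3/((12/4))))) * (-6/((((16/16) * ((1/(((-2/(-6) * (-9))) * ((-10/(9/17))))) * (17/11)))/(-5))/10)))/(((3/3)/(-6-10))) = -2640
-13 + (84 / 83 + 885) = 72460 / 83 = 873.01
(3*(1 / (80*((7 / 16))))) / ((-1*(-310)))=3 / 10850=0.00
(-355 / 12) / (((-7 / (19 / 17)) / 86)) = 290035 / 714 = 406.21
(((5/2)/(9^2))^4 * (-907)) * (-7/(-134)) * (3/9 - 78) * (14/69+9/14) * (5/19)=28397603125/38208958307136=0.00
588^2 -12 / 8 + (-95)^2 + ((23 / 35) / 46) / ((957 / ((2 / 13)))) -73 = 308892799217 / 870870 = 354694.50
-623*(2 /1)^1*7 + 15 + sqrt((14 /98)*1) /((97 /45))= -8707 + 45*sqrt(7) /679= -8706.82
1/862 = 0.00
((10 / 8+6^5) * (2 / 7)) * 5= 155545 / 14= 11110.36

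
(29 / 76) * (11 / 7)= 319 / 532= 0.60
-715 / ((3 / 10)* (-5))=476.67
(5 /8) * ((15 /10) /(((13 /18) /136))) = 2295 /13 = 176.54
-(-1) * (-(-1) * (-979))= -979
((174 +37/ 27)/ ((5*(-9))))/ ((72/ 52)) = -2.81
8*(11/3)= 88/3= 29.33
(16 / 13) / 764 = 4 / 2483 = 0.00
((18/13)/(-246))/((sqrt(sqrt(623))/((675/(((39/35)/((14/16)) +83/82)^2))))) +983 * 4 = 3932 -2847757500 * 623^(3/4)/2439597627077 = 3931.85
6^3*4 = 864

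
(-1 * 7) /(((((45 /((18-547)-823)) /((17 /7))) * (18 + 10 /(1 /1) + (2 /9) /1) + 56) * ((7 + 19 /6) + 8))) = -68952 /9951809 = -0.01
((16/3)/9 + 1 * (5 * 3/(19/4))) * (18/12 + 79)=154882/513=301.91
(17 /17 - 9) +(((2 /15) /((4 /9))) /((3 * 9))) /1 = -719 /90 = -7.99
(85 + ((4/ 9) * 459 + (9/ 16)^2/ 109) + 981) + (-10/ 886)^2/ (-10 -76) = 299052256949027/ 235473680128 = 1270.00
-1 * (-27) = 27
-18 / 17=-1.06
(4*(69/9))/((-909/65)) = -5980/2727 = -2.19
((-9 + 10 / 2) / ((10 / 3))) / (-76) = 3 / 190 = 0.02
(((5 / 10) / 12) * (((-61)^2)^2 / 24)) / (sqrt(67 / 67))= 24037.92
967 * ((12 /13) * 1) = 11604 /13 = 892.62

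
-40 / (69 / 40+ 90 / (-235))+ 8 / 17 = -1258216 / 42891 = -29.34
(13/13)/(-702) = -1/702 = -0.00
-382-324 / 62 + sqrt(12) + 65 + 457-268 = -4130 / 31 + 2*sqrt(3) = -129.76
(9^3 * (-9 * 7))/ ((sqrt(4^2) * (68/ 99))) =-16716.08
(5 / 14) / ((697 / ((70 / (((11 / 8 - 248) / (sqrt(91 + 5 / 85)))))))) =-1200* sqrt(731) / 23378077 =-0.00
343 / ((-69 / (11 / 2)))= -27.34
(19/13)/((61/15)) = 285/793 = 0.36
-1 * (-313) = 313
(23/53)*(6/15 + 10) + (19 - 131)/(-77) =17396/2915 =5.97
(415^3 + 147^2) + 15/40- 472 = 571956099/8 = 71494512.38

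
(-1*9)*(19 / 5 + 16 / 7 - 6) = -27 / 35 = -0.77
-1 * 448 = -448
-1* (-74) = 74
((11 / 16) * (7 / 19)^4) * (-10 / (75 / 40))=-26411 / 390963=-0.07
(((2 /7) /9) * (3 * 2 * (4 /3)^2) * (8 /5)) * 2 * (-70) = -2048 /27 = -75.85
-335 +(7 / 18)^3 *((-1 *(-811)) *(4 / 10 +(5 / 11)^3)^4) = -332.16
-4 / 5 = -0.80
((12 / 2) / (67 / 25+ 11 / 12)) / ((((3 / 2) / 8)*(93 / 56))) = 179200 / 33449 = 5.36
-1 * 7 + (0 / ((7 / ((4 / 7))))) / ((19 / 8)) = -7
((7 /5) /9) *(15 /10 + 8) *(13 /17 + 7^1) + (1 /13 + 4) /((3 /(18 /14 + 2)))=369881 /23205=15.94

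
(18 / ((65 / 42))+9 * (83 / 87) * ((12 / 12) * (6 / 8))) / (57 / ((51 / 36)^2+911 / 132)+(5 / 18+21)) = 0.65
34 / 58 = 17 / 29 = 0.59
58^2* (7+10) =57188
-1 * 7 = -7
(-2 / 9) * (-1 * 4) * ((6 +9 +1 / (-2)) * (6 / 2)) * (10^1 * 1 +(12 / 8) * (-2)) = 812 / 3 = 270.67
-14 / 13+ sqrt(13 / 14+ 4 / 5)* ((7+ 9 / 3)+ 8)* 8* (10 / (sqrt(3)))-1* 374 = -4876 / 13+ 528* sqrt(210) / 7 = 717.99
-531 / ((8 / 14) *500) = -3717 / 2000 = -1.86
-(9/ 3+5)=-8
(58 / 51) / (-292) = -29 / 7446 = -0.00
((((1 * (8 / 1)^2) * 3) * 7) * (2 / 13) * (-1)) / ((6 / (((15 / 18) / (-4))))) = 280 / 39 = 7.18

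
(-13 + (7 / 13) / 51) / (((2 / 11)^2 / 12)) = -1042052 / 221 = -4715.17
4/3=1.33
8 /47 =0.17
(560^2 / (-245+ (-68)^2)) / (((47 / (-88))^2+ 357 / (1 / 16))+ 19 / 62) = 15056814080 / 1201061273217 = 0.01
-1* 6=-6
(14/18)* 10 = 70/9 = 7.78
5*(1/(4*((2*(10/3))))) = 3/16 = 0.19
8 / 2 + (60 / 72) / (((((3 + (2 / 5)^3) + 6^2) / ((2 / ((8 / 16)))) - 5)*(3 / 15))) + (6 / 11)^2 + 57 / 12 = 34330471 / 3460116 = 9.92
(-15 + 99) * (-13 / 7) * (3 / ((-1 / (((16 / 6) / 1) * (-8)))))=-9984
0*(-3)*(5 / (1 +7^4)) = 0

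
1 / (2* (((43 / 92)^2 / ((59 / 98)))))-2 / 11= 1192082 / 996611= 1.20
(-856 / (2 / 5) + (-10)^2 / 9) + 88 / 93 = -593696 / 279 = -2127.94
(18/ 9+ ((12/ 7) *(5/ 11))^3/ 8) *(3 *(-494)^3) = -744711862.08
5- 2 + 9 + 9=21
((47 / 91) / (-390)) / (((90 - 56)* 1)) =-47 / 1206660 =-0.00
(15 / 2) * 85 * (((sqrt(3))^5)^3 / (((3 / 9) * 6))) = 2788425 * sqrt(3) / 4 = 1207423.44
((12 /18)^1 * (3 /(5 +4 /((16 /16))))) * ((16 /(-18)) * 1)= -16 /81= -0.20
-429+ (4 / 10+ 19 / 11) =-426.87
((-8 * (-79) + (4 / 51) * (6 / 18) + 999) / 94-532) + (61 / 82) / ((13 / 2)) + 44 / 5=-19383796031 / 38328030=-505.73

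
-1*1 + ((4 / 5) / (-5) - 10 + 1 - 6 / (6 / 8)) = -454 / 25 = -18.16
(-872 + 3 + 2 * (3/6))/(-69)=868/69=12.58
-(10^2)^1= -100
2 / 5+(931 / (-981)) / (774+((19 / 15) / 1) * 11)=7706351 / 19324065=0.40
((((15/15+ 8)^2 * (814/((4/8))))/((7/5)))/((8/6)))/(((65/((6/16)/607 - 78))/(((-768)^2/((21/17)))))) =-15650587447418880/386659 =-40476459742.10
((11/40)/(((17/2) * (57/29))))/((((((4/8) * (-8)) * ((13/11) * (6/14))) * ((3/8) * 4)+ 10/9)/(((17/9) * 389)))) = -9555007/1523040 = -6.27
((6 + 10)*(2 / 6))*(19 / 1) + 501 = 1807 / 3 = 602.33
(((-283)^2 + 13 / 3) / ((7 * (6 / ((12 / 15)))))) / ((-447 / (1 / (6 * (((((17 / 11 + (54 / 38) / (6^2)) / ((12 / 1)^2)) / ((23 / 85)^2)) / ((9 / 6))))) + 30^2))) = -3077.33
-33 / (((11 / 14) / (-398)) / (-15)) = -250740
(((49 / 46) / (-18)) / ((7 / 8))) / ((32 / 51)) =-119 / 1104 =-0.11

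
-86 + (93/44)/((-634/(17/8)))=-19194029/223168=-86.01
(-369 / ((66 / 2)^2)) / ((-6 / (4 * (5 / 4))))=205 / 726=0.28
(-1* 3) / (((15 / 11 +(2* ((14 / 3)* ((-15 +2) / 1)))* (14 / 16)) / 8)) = 1584 / 6917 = 0.23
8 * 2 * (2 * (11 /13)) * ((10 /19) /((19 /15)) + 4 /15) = 1300288 /70395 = 18.47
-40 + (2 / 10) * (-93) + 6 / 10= -58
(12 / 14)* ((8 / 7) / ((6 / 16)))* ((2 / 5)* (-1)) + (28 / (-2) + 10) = -1236 / 245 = -5.04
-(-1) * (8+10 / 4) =21 / 2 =10.50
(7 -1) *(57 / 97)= 342 / 97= 3.53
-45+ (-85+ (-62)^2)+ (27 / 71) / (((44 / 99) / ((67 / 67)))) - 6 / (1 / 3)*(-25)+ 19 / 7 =8285129 / 1988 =4167.57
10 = 10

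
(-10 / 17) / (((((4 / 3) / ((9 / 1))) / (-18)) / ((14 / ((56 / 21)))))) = 25515 / 68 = 375.22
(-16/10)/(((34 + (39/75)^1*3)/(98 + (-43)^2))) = -77880/889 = -87.60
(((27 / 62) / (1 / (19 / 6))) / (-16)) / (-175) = 171 / 347200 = 0.00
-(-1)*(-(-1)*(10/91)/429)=10/39039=0.00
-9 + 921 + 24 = 936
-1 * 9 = -9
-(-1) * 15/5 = 3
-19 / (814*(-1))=19 / 814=0.02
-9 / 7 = -1.29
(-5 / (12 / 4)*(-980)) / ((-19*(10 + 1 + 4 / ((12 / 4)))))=-4900 / 703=-6.97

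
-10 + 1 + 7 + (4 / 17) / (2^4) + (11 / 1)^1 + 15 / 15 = 681 / 68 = 10.01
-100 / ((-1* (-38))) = -50 / 19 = -2.63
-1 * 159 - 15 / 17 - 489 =-11031 / 17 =-648.88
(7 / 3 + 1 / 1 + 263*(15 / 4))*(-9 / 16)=-35625 / 64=-556.64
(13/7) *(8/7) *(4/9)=416/441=0.94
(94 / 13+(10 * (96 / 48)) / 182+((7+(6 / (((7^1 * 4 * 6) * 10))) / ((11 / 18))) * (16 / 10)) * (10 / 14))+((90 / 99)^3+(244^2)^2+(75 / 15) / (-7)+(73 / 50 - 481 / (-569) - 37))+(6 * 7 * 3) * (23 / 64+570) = 1368005518738186693759 / 385939954400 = 3544607141.97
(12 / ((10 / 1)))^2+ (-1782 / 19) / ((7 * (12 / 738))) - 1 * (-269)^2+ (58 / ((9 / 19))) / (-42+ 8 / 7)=-313185435419 / 4279275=-73186.56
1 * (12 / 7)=12 / 7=1.71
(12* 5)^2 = 3600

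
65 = 65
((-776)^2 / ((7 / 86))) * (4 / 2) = 103574272 / 7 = 14796324.57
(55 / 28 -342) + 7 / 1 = -9325 / 28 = -333.04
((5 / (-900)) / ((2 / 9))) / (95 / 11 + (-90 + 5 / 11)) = 11 / 35600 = 0.00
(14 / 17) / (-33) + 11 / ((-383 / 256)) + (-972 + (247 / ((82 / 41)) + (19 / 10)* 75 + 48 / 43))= -6580658464 / 9239109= -712.26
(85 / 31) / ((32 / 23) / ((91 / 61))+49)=177905 / 3239779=0.05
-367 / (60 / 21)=-2569 / 20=-128.45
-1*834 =-834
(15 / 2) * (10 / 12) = 25 / 4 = 6.25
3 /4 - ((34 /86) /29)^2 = 4663871 /6220036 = 0.75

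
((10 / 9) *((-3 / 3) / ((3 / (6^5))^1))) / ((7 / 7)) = -2880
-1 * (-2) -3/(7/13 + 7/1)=157/98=1.60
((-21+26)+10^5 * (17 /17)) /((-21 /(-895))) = 29834825 /7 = 4262117.86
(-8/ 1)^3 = -512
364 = 364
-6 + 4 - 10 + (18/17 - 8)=-322/17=-18.94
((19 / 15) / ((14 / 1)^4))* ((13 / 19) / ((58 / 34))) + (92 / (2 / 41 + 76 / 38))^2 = 101089826983 / 50132880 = 2016.44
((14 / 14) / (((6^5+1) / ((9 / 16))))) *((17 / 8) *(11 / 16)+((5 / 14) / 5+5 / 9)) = 0.00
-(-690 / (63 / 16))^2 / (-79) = 13542400 / 34839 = 388.71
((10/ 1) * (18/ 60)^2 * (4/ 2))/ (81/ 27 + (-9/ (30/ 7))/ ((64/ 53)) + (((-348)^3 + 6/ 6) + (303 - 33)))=-1152/ 26972108633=-0.00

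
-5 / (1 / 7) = -35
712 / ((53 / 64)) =45568 / 53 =859.77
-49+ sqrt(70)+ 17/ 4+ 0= -179/ 4+ sqrt(70)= -36.38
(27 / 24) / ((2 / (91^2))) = 74529 / 16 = 4658.06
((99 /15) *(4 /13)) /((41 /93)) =12276 /2665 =4.61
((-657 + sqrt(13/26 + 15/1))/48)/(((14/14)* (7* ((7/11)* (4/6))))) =-7227/1568 + 11* sqrt(62)/3136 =-4.58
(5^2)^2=625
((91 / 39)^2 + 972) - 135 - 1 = 7573 / 9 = 841.44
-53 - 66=-119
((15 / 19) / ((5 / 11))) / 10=33 / 190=0.17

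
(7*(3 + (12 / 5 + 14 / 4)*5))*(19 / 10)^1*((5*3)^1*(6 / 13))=5985 / 2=2992.50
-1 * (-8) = 8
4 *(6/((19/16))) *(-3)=-1152/19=-60.63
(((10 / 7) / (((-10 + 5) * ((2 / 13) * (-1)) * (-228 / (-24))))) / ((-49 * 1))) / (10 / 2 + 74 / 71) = -142 / 215061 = -0.00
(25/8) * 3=75/8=9.38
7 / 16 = 0.44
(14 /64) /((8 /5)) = 35 /256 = 0.14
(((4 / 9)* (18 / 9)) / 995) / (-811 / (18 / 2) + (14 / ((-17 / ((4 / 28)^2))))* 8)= -952 / 96169735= -0.00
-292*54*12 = -189216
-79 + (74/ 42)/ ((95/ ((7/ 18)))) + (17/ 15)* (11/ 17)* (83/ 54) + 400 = 2478824/ 7695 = 322.13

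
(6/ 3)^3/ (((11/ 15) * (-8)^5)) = -15/ 45056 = -0.00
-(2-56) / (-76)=-27 / 38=-0.71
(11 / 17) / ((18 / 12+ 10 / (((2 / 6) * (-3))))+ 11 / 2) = -11 / 51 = -0.22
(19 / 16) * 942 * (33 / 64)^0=8949 / 8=1118.62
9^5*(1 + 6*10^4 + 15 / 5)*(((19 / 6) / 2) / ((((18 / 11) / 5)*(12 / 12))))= 34283510415 / 2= 17141755207.50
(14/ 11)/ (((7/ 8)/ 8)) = 128/ 11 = 11.64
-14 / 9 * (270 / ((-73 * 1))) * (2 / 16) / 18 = 35 / 876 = 0.04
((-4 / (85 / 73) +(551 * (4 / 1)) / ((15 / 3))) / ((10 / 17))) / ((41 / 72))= 1338336 / 1025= 1305.69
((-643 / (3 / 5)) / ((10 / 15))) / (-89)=3215 / 178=18.06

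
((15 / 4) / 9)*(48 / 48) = 5 / 12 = 0.42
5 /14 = 0.36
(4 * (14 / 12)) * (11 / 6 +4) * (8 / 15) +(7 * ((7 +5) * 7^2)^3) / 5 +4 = 38423224708 / 135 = 284616479.32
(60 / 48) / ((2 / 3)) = 15 / 8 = 1.88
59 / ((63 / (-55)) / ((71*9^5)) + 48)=1511621595 / 1229793833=1.23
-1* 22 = -22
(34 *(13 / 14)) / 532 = 221 / 3724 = 0.06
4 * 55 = 220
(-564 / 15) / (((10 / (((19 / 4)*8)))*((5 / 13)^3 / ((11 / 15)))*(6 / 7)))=-302135834 / 140625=-2148.52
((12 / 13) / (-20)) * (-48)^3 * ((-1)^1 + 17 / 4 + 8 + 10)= 108465.23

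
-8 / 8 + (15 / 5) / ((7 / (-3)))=-16 / 7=-2.29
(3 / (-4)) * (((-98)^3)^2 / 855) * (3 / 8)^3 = -124571584809 / 3040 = -40977495.00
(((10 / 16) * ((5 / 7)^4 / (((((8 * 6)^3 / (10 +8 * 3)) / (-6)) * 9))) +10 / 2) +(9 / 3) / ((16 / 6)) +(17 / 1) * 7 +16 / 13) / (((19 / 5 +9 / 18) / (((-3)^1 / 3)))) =-13085051630395 / 445296144384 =-29.39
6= 6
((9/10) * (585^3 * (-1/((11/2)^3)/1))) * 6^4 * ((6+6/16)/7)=-11909273945400/9317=-1278230540.45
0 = 0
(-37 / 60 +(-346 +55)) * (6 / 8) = -17497 / 80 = -218.71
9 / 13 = 0.69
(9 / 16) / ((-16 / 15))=-0.53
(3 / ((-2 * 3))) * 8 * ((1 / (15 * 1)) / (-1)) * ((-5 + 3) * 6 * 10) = -32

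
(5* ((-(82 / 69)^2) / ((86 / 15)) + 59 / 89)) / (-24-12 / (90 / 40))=-12650645 / 178154504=-0.07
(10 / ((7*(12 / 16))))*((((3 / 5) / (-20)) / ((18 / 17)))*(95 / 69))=-323 / 4347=-0.07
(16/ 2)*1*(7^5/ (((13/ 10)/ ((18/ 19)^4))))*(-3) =-423439591680/ 1694173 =-249938.81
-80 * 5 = -400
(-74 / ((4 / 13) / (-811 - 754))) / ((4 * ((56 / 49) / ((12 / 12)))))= 5269355 / 64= 82333.67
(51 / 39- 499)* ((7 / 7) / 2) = -3235 / 13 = -248.85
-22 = -22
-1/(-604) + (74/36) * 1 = 11183/5436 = 2.06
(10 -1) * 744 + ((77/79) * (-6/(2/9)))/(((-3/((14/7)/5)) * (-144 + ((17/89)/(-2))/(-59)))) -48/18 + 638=13138007240414/1792041135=7331.31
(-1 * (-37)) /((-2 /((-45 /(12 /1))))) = 555 /8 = 69.38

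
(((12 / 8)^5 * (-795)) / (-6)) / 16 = 64395 / 1024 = 62.89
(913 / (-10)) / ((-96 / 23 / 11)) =230989 / 960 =240.61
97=97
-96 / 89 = -1.08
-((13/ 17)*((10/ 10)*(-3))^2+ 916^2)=-14264069/ 17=-839062.88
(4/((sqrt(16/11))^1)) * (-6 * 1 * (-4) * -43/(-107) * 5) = 5160 * sqrt(11)/107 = 159.94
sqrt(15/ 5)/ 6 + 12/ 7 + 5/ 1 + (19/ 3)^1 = 13.34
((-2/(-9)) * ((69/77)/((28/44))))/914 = 23/67179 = 0.00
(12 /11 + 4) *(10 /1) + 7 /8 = 4557 /88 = 51.78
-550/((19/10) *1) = -5500/19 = -289.47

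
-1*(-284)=284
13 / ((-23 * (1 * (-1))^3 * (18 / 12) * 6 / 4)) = 52 / 207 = 0.25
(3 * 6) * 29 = 522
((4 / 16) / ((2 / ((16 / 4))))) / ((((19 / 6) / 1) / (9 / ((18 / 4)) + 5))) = 21 / 19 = 1.11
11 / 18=0.61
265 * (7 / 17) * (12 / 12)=1855 / 17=109.12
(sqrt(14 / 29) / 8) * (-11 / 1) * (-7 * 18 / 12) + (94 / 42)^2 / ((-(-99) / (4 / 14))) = 4418 / 305613 + 231 * sqrt(406) / 464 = 10.05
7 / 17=0.41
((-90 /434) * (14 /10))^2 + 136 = 130777 /961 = 136.08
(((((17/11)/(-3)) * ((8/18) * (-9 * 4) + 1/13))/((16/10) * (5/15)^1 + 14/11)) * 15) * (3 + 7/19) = 8445600/36803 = 229.48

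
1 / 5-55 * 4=-1099 / 5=-219.80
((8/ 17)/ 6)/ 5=4/ 255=0.02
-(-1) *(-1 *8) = -8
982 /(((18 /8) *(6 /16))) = 31424 /27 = 1163.85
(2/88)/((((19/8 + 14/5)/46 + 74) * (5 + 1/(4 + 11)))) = 75/1239161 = 0.00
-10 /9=-1.11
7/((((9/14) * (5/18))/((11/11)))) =196/5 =39.20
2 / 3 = 0.67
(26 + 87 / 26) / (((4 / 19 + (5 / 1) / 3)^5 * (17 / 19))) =8722729750329 / 6199278649694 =1.41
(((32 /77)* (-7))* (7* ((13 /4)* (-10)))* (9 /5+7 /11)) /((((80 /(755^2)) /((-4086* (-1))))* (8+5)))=436943315340 /121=3611101779.67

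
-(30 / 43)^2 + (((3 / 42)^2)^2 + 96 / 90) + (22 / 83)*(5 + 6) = 3.50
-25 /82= -0.30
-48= -48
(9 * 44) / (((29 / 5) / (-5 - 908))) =-1807740 / 29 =-62335.86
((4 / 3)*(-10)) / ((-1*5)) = 8 / 3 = 2.67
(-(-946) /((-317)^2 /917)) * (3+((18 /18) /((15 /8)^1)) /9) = 358270066 /13566015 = 26.41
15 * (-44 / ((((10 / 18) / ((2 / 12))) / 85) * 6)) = -2805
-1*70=-70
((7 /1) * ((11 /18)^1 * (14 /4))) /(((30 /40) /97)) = 52283 /27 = 1936.41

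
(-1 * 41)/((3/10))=-410/3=-136.67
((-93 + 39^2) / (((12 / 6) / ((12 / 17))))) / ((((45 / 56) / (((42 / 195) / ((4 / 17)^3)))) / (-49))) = -165145582 / 325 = -508140.25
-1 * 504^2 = -254016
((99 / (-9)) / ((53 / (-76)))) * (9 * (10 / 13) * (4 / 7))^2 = 108345600 / 438893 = 246.86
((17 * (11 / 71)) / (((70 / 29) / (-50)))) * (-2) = 54230 / 497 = 109.11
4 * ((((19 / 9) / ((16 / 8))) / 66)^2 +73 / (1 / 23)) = 2369646937 / 352836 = 6716.00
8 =8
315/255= 21/17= 1.24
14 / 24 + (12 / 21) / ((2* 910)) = 22307 / 38220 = 0.58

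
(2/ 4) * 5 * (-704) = -1760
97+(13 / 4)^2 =1721 / 16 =107.56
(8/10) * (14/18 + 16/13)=188/117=1.61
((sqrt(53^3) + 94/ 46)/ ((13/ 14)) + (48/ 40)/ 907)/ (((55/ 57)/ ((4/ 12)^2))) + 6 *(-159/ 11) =-19347128494/ 223734225 + 14098 *sqrt(53)/ 2145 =-38.63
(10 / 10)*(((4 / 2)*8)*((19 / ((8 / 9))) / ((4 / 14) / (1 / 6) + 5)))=50.94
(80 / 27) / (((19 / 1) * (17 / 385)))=30800 / 8721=3.53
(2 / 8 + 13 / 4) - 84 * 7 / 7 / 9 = -5.83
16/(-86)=-8/43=-0.19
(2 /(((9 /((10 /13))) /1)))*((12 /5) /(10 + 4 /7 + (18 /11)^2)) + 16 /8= 444434 /218829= 2.03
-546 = -546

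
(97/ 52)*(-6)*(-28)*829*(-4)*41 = -553884744/ 13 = -42606518.77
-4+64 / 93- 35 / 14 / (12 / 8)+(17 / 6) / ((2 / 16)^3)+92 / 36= 404060 / 279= 1448.24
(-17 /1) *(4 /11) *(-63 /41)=4284 /451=9.50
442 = 442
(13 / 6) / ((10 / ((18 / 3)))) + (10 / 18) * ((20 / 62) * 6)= 2209 / 930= 2.38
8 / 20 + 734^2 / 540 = 134743 / 135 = 998.10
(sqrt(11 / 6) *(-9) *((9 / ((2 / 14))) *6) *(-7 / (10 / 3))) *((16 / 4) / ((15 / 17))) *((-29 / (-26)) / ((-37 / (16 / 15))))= -10435824 *sqrt(66) / 60125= -1410.08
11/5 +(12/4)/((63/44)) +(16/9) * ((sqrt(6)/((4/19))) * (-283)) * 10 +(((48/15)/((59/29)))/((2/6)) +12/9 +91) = 209282/2065 - 215080 * sqrt(6)/9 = -58436.01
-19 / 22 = -0.86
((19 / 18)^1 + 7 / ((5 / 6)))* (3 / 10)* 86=36593 / 150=243.95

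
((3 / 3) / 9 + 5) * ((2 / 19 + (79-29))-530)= -419428 / 171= -2452.80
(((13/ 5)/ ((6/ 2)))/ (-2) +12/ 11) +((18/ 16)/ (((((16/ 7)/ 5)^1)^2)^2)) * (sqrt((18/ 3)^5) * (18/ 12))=217/ 330 +364651875 * sqrt(6)/ 262144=3407.99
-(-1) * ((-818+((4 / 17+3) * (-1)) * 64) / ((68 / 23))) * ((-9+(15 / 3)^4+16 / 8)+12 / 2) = -62524488 / 289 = -216347.71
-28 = -28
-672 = -672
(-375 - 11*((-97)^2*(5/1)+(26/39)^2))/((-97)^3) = 4660874/8214057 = 0.57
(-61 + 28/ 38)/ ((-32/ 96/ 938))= 3222030/ 19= 169580.53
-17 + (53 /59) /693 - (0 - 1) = -654139 /40887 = -16.00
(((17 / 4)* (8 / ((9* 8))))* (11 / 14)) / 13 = 187 / 6552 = 0.03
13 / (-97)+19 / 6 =1765 / 582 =3.03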